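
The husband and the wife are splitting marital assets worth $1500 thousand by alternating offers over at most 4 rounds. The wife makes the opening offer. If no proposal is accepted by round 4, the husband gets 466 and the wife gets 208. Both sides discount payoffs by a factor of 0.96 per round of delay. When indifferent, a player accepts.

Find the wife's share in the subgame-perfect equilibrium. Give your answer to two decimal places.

Round 4 (the husband proposes): the wife gets 208 if talks fail, so the husband offers 208 and keeps 1292.
Round 3 (the wife proposes): the husband can get 1292 next round, worth 0.96 × 1292 = 1240.32 now, so the wife offers 1240.32, keeping 259.68.
Round 2 (the husband proposes): the wife can get 259.68 next round, worth 0.96 × 259.68 = 249.2928 now, so the husband offers 249.2928, keeping 1250.7072.
Round 1 (the wife proposes): the husband can get 1250.7072 next round, worth 0.96 × 1250.7072 = 1200.678912 now, so the wife offers 1200.678912, keeping 299.321088.

299.32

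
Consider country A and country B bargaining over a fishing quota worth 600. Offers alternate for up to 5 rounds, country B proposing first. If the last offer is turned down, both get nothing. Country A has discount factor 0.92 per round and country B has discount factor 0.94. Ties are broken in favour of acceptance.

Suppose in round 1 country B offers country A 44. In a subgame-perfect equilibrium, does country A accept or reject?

Reject

Round 5 (country B proposes): country A will accept anything ≥ 0, so country B offers 0 and keeps 600.
Round 4 (country A proposes): country B can get 600 next round, worth 0.94 × 600 = 564 now. Country A offers 564 and keeps 600 − 564 = 36.
Round 3 (country B proposes): country A can get 36 next round, worth 0.92 × 36 = 33.12 now, so country B offers 33.12, keeping 566.88.
Round 2 (country A proposes): country B can get 566.88 next round, worth 0.94 × 566.88 = 532.8672 now, so country A offers 532.8672, keeping 67.1328.
So by rejecting in round 1, country A gets 67.1328 next round, worth 0.92 × 67.1328 = 61.762176 now.
Offer 44 < 61.762176, so country A rejects.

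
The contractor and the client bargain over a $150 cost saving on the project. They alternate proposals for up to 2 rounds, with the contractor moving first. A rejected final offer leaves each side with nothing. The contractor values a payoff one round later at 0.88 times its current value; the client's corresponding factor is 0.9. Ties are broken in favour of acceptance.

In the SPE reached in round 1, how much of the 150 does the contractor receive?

Solve by backward induction from round 2.
Round 2 (the client proposes): rejection yields 0 for the contractor; the client offers 0 and keeps 150.
Round 1 (the contractor proposes): the client can get 150 next round, worth 0.9 × 150 = 135 now. The contractor offers 135 and keeps 150 − 135 = 15.

15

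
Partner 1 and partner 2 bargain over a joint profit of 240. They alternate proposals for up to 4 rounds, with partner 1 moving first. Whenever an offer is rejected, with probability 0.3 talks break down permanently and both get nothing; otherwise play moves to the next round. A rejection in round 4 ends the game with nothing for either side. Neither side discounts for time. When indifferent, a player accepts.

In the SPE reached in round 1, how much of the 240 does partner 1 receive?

Round 4 (partner 2 proposes): rejection yields 0 for partner 1; partner 2 offers 0 and keeps 240.
Round 3 (partner 1 proposes): rejecting gives partner 2 an expected 0.7 × 240 = 168; partner 1 offers that and keeps 72.
Round 2 (partner 2 proposes): rejecting gives partner 1 an expected 0.7 × 72 = 50.4; partner 2 offers that and keeps 189.6.
Round 1 (partner 1 proposes): rejecting gives partner 2 an expected 0.7 × 189.6 = 132.72. Partner 1 offers 132.72 and keeps 240 − 132.72 = 107.28.

107.28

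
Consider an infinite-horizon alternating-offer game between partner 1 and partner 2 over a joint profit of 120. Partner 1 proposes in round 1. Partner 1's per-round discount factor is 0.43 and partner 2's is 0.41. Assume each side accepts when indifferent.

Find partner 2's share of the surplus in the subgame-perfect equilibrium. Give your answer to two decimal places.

When partner 1 proposes, partner 2 accepts any offer worth at least 0.41 times what partner 2 would get by proposing next round; and vice versa.
This gives x = 120 − 0.41y and y = 120 − 0.43x, where x and y are each side's share when it proposes.
Hence (1 − 0.41·0.43)x = 120(1 − 0.41), i.e. 0.8237·x = 70.8.
x ≈ 85.9536; partner 2's share is 120 − x ≈ 34.0464.

34.05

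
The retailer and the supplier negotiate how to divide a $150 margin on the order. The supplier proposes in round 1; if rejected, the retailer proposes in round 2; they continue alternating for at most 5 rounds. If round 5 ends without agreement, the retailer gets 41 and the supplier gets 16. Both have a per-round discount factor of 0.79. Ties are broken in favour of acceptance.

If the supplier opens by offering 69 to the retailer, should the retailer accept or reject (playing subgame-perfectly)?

Work out the retailer's continuation value if the offer is rejected.
Round 5 (the supplier proposes): the retailer gets 41 if talks fail, so the supplier offers 41 and keeps 109.
Round 4 (the retailer proposes): the supplier can get 109 next round, worth 0.79 × 109 = 86.11 now, so the retailer offers 86.11, keeping 63.89.
Round 3 (the supplier proposes): the retailer can get 63.89 next round, worth 0.79 × 63.89 = 50.4731 now; the supplier offers that and keeps 99.5269.
Round 2 (the retailer proposes): the supplier can get 99.5269 next round, worth 0.79 × 99.5269 = 78.626251 now. The retailer offers 78.626251 and keeps 150 − 78.626251 = 71.373749.
So by rejecting in round 1, the retailer gets 71.373749 next round, worth 0.79 × 71.373749 = 56.38526171 now.
Offer 69 ≥ 56.38526171, so the retailer accepts.

Accept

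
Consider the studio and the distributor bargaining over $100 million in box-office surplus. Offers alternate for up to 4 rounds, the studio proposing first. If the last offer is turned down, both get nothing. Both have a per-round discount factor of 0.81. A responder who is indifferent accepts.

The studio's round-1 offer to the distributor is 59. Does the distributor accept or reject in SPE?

Work out the distributor's continuation value if the offer is rejected.
Round 4 (the distributor proposes): rejection yields 0 for the studio; the distributor offers 0 and keeps 100.
Round 3 (the studio proposes): the distributor can get 100 next round, worth 0.81 × 100 = 81 now, so the studio offers 81, keeping 19.
Round 2 (the distributor proposes): the studio can get 19 next round, worth 0.81 × 19 = 15.39 now. The distributor offers 15.39 and keeps 100 − 15.39 = 84.61.
So by rejecting in round 1, the distributor gets 84.61 next round, worth 0.81 × 84.61 = 68.5341 now.
Offer 59 < 68.5341, so the distributor rejects.

Reject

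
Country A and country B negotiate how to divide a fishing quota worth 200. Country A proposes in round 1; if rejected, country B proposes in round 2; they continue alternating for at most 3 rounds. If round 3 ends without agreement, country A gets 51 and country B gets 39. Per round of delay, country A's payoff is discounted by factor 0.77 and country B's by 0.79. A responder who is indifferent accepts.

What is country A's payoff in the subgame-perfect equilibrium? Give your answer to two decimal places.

Round 3 (country A proposes): country B gets 39 if talks fail, so country A offers 39 and keeps 161.
Round 2 (country B proposes): country A can get 161 next round, worth 0.77 × 161 = 123.97 now, so country B offers 123.97, keeping 76.03.
Round 1 (country A proposes): country B can get 76.03 next round, worth 0.79 × 76.03 = 60.0637 now, so country A offers 60.0637, keeping 139.9363.

139.94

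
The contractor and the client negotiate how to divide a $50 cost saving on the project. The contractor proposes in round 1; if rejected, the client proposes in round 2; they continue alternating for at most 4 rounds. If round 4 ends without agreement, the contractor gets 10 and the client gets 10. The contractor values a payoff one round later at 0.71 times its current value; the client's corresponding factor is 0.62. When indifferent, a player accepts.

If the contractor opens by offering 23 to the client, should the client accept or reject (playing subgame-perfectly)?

Work out the client's continuation value if the offer is rejected.
Round 4 (the client proposes): the contractor gets 10 if talks fail, so the client offers 10 and keeps 40.
Round 3 (the contractor proposes): the client can get 40 next round, worth 0.62 × 40 = 24.8 now, so the contractor offers 24.8, keeping 25.2.
Round 2 (the client proposes): the contractor can get 25.2 next round, worth 0.71 × 25.2 = 17.892 now; the client offers that and keeps 32.108.
So by rejecting in round 1, the client gets 32.108 next round, worth 0.62 × 32.108 = 19.90696 now.
Offer 23 ≥ 19.90696, so the client accepts.

Accept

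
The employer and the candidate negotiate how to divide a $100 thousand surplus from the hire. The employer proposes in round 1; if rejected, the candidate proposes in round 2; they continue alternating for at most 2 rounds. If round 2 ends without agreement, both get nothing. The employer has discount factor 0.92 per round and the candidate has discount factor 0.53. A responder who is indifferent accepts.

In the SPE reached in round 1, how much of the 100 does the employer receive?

47

Work backward from the last round.
Round 2 (the candidate proposes): the employer will accept anything ≥ 0, so the candidate offers 0 and keeps 100.
Round 1 (the employer proposes): the candidate can get 100 next round, worth 0.53 × 100 = 53 now. The employer offers 53 and keeps 100 − 53 = 47.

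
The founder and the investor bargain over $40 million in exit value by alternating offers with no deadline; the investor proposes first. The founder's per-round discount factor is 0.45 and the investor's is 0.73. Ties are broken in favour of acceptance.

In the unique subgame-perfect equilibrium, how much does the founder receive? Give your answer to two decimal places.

7.24

When the investor proposes, the founder accepts any offer worth at least 0.45 times what the founder would get by proposing next round; and vice versa.
This gives x = 40 − 0.45y and y = 40 − 0.73x, where x and y are each side's share when it proposes.
Hence (1 − 0.45·0.73)x = 40(1 − 0.45), i.e. 0.6715·x = 22.
x ≈ 32.7625; the founder's share is 40 − x ≈ 7.2375.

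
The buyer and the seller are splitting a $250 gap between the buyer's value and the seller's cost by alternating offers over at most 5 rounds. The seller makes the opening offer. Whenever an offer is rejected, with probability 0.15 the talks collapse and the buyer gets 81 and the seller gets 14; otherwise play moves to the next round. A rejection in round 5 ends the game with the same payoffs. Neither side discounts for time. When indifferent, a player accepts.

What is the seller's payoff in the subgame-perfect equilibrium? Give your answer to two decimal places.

134.96

Round 5 (the seller proposes): the buyer gets 81 if talks fail, so the seller offers 81 and keeps 169.
Round 4 (the buyer proposes): rejecting gives the seller an expected 0.85 × 169 + 0.15 × 14 = 145.75. The buyer offers 145.75 and keeps 250 − 145.75 = 104.25.
Round 3 (the seller proposes): rejecting gives the buyer an expected 0.85 × 104.25 + 0.15 × 81 = 100.7625; the seller offers that and keeps 149.2375.
Round 2 (the buyer proposes): rejecting gives the seller an expected 0.85 × 149.2375 + 0.15 × 14 = 128.951875, so the buyer offers 128.951875, keeping 121.048125.
Round 1 (the seller proposes): rejecting gives the buyer an expected 0.85 × 121.048125 + 0.15 × 81 = 115.04090625. The seller offers 115.04090625 and keeps 250 − 115.04090625 = 134.95909375.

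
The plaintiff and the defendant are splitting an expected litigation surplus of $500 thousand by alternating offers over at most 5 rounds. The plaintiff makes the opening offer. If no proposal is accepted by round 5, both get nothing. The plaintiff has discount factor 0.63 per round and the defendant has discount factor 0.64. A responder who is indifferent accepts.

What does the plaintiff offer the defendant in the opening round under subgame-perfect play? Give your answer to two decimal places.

166.14

Round 5 (the plaintiff proposes): the defendant will accept anything ≥ 0, so the plaintiff offers 0 and keeps 500.
Round 4 (the defendant proposes): the plaintiff can get 500 next round, worth 0.63 × 500 = 315 now. The defendant offers 315 and keeps 500 − 315 = 185.
Round 3 (the plaintiff proposes): the defendant can get 185 next round, worth 0.64 × 185 = 118.4 now. The plaintiff offers 118.4 and keeps 500 − 118.4 = 381.6.
Round 2 (the defendant proposes): the plaintiff can get 381.6 next round, worth 0.63 × 381.6 = 240.408 now; the defendant offers that and keeps 259.592.
Round 1 (the plaintiff proposes): the defendant can get 259.592 next round, worth 0.64 × 259.592 = 166.13888 now. The plaintiff offers 166.13888 and keeps 500 − 166.13888 = 333.86112.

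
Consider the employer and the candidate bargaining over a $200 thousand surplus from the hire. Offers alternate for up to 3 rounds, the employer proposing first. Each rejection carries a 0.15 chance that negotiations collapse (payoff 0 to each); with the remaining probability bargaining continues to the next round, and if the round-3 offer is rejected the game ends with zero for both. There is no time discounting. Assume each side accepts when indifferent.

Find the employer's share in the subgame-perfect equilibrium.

Round 3 (the employer proposes): rejection yields 0 for the candidate; the employer offers 0 and keeps 200.
Round 2 (the candidate proposes): rejecting gives the employer an expected 0.85 × 200 = 170; the candidate offers that and keeps 30.
Round 1 (the employer proposes): rejecting gives the candidate an expected 0.85 × 30 = 25.5; the employer offers that and keeps 174.5.

174.5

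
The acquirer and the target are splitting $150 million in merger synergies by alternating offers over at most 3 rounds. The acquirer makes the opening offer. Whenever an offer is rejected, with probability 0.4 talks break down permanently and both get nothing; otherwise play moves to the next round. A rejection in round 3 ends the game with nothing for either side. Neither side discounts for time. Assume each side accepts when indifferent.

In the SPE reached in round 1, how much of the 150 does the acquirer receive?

114

Round 3 (the acquirer proposes): rejection yields 0 for the target; the acquirer offers 0 and keeps 150.
Round 2 (the target proposes): rejecting gives the acquirer an expected 0.6 × 150 = 90; the target offers that and keeps 60.
Round 1 (the acquirer proposes): rejecting gives the target an expected 0.6 × 60 = 36. The acquirer offers 36 and keeps 150 − 36 = 114.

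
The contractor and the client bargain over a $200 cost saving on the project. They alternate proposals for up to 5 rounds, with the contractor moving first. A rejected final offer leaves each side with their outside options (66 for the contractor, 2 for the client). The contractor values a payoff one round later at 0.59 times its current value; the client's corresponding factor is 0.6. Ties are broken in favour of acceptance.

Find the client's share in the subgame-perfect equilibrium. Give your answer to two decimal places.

Round 5 (the contractor proposes): the client gets 2 if talks fail, so the contractor offers 2 and keeps 198.
Round 4 (the client proposes): the contractor can get 198 next round, worth 0.59 × 198 = 116.82 now, so the client offers 116.82, keeping 83.18.
Round 3 (the contractor proposes): the client can get 83.18 next round, worth 0.6 × 83.18 = 49.908 now, so the contractor offers 49.908, keeping 150.092.
Round 2 (the client proposes): the contractor can get 150.092 next round, worth 0.59 × 150.092 = 88.55428 now, so the client offers 88.55428, keeping 111.44572.
Round 1 (the contractor proposes): the client can get 111.44572 next round, worth 0.6 × 111.44572 = 66.867432 now, so the contractor offers 66.867432, keeping 133.132568.

66.87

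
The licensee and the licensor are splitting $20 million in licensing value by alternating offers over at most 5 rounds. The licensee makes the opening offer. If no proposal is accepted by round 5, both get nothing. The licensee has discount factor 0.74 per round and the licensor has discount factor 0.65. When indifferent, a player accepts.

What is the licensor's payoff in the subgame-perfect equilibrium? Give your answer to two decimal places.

5.01

Round 5 (the licensee proposes): the licensor will accept anything ≥ 0, so the licensee offers 0 and keeps 20.
Round 4 (the licensor proposes): the licensee can get 20 next round, worth 0.74 × 20 = 14.8 now; the licensor offers that and keeps 5.2.
Round 3 (the licensee proposes): the licensor can get 5.2 next round, worth 0.65 × 5.2 = 3.38 now; the licensee offers that and keeps 16.62.
Round 2 (the licensor proposes): the licensee can get 16.62 next round, worth 0.74 × 16.62 = 12.2988 now; the licensor offers that and keeps 7.7012.
Round 1 (the licensee proposes): the licensor can get 7.7012 next round, worth 0.65 × 7.7012 = 5.00578 now; the licensee offers that and keeps 14.99422.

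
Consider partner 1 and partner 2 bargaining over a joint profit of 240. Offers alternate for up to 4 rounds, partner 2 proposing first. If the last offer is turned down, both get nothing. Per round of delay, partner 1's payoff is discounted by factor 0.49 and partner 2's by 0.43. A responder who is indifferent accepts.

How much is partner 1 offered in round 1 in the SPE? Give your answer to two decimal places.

Round 4 (partner 1 proposes): partner 2 will accept anything ≥ 0, so partner 1 offers 0 and keeps 240.
Round 3 (partner 2 proposes): partner 1 can get 240 next round, worth 0.49 × 240 = 117.6 now, so partner 2 offers 117.6, keeping 122.4.
Round 2 (partner 1 proposes): partner 2 can get 122.4 next round, worth 0.43 × 122.4 = 52.632 now. Partner 1 offers 52.632 and keeps 240 − 52.632 = 187.368.
Round 1 (partner 2 proposes): partner 1 can get 187.368 next round, worth 0.49 × 187.368 = 91.81032 now; partner 2 offers that and keeps 148.18968.

91.81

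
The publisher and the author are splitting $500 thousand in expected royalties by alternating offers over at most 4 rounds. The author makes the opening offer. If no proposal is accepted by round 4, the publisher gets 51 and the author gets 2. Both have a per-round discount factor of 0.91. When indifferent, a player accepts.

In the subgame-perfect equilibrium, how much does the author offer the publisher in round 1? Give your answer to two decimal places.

416.23

Round 4 (the publisher proposes): the author gets 2 if talks fail, so the publisher offers 2 and keeps 498.
Round 3 (the author proposes): the publisher can get 498 next round, worth 0.91 × 498 = 453.18 now. The author offers 453.18 and keeps 500 − 453.18 = 46.82.
Round 2 (the publisher proposes): the author can get 46.82 next round, worth 0.91 × 46.82 = 42.6062 now, so the publisher offers 42.6062, keeping 457.3938.
Round 1 (the author proposes): the publisher can get 457.3938 next round, worth 0.91 × 457.3938 = 416.228358 now; the author offers that and keeps 83.771642.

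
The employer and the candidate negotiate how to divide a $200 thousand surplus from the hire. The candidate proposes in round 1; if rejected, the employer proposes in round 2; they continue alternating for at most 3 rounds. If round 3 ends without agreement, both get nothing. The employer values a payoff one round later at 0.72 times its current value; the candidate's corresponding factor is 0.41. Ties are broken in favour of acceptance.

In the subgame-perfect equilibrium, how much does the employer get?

84.96

Round 3 (the candidate proposes): the employer will accept anything ≥ 0, so the candidate offers 0 and keeps 200.
Round 2 (the employer proposes): the candidate can get 200 next round, worth 0.41 × 200 = 82 now, so the employer offers 82, keeping 118.
Round 1 (the candidate proposes): the employer can get 118 next round, worth 0.72 × 118 = 84.96 now. The candidate offers 84.96 and keeps 200 − 84.96 = 115.04.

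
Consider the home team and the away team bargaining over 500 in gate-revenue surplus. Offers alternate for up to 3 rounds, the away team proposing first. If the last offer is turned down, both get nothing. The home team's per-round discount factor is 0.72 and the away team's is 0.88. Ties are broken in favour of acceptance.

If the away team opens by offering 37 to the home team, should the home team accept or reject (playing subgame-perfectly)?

Work out the home team's continuation value if the offer is rejected.
Round 3 (the away team proposes): rejection yields 0 for the home team; the away team offers 0 and keeps 500.
Round 2 (the home team proposes): the away team can get 500 next round, worth 0.88 × 500 = 440 now, so the home team offers 440, keeping 60.
So by rejecting in round 1, the home team gets 60 next round, worth 0.72 × 60 = 43.2 now.
Offer 37 < 43.2, so the home team rejects.

Reject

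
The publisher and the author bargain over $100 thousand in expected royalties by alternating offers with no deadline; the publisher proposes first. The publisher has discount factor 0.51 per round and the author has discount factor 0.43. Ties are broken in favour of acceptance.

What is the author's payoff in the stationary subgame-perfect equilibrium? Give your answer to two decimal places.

Let x be the publisher's share when the publisher proposes and y be the author's share when the author proposes.
The author accepts iff offered ≥ 0.43·y, so x = 100 − 0.43y. Symmetrically y = 100 − 0.51x.
Substituting: x = 100 − 0.43(100 − 0.51x), giving x(1 − 0.51·0.43) = 100(1 − 0.43).
So x = 100 × 0.57 / 0.7807 ≈ 73.0114, and the author receives 100 − x ≈ 26.9886.

26.99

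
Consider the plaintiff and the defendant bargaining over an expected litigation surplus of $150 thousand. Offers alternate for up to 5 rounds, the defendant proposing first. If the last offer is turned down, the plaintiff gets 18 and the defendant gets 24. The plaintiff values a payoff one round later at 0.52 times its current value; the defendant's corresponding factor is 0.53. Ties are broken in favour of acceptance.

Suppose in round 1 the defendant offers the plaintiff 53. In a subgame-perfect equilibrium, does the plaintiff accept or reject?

Round 5 (the defendant proposes): the plaintiff gets 18 if talks fail, so the defendant offers 18 and keeps 132.
Round 4 (the plaintiff proposes): the defendant can get 132 next round, worth 0.53 × 132 = 69.96 now; the plaintiff offers that and keeps 80.04.
Round 3 (the defendant proposes): the plaintiff can get 80.04 next round, worth 0.52 × 80.04 = 41.6208 now. The defendant offers 41.6208 and keeps 150 − 41.6208 = 108.3792.
Round 2 (the plaintiff proposes): the defendant can get 108.3792 next round, worth 0.53 × 108.3792 = 57.440976 now; the plaintiff offers that and keeps 92.559024.
So by rejecting in round 1, the plaintiff gets 92.559024 next round, worth 0.52 × 92.559024 = 48.13069248 now.
Offer 53 ≥ 48.13069248, so the plaintiff accepts.

Accept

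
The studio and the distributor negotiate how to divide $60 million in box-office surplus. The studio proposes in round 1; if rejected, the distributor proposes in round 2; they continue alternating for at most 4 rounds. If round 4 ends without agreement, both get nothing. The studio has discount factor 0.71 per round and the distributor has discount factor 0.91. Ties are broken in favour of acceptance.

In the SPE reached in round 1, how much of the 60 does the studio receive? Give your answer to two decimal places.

8.89

Round 4 (the distributor proposes): the studio will accept anything ≥ 0, so the distributor offers 0 and keeps 60.
Round 3 (the studio proposes): the distributor can get 60 next round, worth 0.91 × 60 = 54.6 now, so the studio offers 54.6, keeping 5.4.
Round 2 (the distributor proposes): the studio can get 5.4 next round, worth 0.71 × 5.4 = 3.834 now, so the distributor offers 3.834, keeping 56.166.
Round 1 (the studio proposes): the distributor can get 56.166 next round, worth 0.91 × 56.166 = 51.11106 now. The studio offers 51.11106 and keeps 60 − 51.11106 = 8.88894.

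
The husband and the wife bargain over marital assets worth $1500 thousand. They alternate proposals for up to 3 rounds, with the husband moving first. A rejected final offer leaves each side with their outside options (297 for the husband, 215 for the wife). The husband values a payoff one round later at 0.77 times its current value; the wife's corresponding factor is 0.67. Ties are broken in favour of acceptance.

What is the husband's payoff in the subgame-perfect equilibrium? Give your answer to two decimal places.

Solve by backward induction from round 3.
Round 3 (the husband proposes): the wife gets 215 if talks fail, so the husband offers 215 and keeps 1285.
Round 2 (the wife proposes): the husband can get 1285 next round, worth 0.77 × 1285 = 989.45 now. The wife offers 989.45 and keeps 1500 − 989.45 = 510.55.
Round 1 (the husband proposes): the wife can get 510.55 next round, worth 0.67 × 510.55 = 342.0685 now. The husband offers 342.0685 and keeps 1500 − 342.0685 = 1157.9315.

1157.93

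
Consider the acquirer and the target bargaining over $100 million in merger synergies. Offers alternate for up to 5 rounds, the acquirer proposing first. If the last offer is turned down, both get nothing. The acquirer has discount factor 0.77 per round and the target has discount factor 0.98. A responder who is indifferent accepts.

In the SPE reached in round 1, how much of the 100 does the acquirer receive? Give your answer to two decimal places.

Solve by backward induction from round 5.
Round 5 (the acquirer proposes): the target will accept anything ≥ 0, so the acquirer offers 0 and keeps 100.
Round 4 (the target proposes): the acquirer can get 100 next round, worth 0.77 × 100 = 77 now; the target offers that and keeps 23.
Round 3 (the acquirer proposes): the target can get 23 next round, worth 0.98 × 23 = 22.54 now, so the acquirer offers 22.54, keeping 77.46.
Round 2 (the target proposes): the acquirer can get 77.46 next round, worth 0.77 × 77.46 = 59.6442 now; the target offers that and keeps 40.3558.
Round 1 (the acquirer proposes): the target can get 40.3558 next round, worth 0.98 × 40.3558 = 39.548684 now. The acquirer offers 39.548684 and keeps 100 − 39.548684 = 60.451316.

60.45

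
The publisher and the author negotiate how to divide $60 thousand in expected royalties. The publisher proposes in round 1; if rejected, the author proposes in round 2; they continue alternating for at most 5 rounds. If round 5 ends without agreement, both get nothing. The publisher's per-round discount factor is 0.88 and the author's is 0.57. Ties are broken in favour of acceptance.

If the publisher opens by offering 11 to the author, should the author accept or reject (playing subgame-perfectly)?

Round 5 (the publisher proposes): the author will accept anything ≥ 0, so the publisher offers 0 and keeps 60.
Round 4 (the author proposes): the publisher can get 60 next round, worth 0.88 × 60 = 52.8 now, so the author offers 52.8, keeping 7.2.
Round 3 (the publisher proposes): the author can get 7.2 next round, worth 0.57 × 7.2 = 4.104 now; the publisher offers that and keeps 55.896.
Round 2 (the author proposes): the publisher can get 55.896 next round, worth 0.88 × 55.896 = 49.18848 now. The author offers 49.18848 and keeps 60 − 49.18848 = 10.81152.
So by rejecting in round 1, the author gets 10.81152 next round, worth 0.57 × 10.81152 = 6.1625664 now.
Offer 11 ≥ 6.1625664, so the author accepts.

Accept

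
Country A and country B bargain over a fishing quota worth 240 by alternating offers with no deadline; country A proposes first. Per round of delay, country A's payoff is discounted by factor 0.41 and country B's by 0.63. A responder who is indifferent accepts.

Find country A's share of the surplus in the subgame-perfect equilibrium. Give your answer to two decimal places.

Let x be country A's share when country A proposes and y be country B's share when country B proposes.
Country B accepts iff offered ≥ 0.63·y, so x = 240 − 0.63y. Symmetrically y = 240 − 0.41x.
Substituting: x = 240 − 0.63(240 − 0.41x), giving x(1 − 0.41·0.63) = 240(1 − 0.63).
So x = 240 × 0.37 / 0.7417 ≈ 119.7250, and country B receives 240 − x ≈ 120.2750.

119.72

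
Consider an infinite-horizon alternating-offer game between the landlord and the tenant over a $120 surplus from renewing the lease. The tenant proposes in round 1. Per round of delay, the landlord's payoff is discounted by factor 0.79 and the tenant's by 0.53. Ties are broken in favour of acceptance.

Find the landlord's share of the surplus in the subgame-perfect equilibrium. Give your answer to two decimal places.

When the tenant proposes, the landlord accepts any offer worth at least 0.79 times what the landlord would get by proposing next round; and vice versa.
This gives x = 120 − 0.79y and y = 120 − 0.53x, where x and y are each side's share when it proposes.
Hence (1 − 0.79·0.53)x = 120(1 − 0.79), i.e. 0.5813·x = 25.2.
x ≈ 43.3511; the landlord's share is 120 − x ≈ 76.6489.

76.65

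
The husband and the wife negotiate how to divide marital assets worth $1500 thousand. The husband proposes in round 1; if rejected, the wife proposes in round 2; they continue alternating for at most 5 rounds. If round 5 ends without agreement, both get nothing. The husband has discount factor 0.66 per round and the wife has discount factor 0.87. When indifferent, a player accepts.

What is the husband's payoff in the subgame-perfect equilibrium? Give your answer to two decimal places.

801.53

Round 5 (the husband proposes): the wife will accept anything ≥ 0, so the husband offers 0 and keeps 1500.
Round 4 (the wife proposes): the husband can get 1500 next round, worth 0.66 × 1500 = 990 now. The wife offers 990 and keeps 1500 − 990 = 510.
Round 3 (the husband proposes): the wife can get 510 next round, worth 0.87 × 510 = 443.7 now, so the husband offers 443.7, keeping 1056.3.
Round 2 (the wife proposes): the husband can get 1056.3 next round, worth 0.66 × 1056.3 = 697.158 now. The wife offers 697.158 and keeps 1500 − 697.158 = 802.842.
Round 1 (the husband proposes): the wife can get 802.842 next round, worth 0.87 × 802.842 = 698.47254 now, so the husband offers 698.47254, keeping 801.52746.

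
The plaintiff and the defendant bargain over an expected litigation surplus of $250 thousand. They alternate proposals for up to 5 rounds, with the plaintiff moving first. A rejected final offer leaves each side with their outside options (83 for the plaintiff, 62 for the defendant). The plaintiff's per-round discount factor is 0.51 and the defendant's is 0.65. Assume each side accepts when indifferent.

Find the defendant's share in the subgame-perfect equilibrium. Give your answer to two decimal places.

112.83

Round 5 (the plaintiff proposes): the defendant gets 62 if talks fail, so the plaintiff offers 62 and keeps 188.
Round 4 (the defendant proposes): the plaintiff can get 188 next round, worth 0.51 × 188 = 95.88 now; the defendant offers that and keeps 154.12.
Round 3 (the plaintiff proposes): the defendant can get 154.12 next round, worth 0.65 × 154.12 = 100.178 now. The plaintiff offers 100.178 and keeps 250 − 100.178 = 149.822.
Round 2 (the defendant proposes): the plaintiff can get 149.822 next round, worth 0.51 × 149.822 = 76.40922 now, so the defendant offers 76.40922, keeping 173.59078.
Round 1 (the plaintiff proposes): the defendant can get 173.59078 next round, worth 0.65 × 173.59078 = 112.834007 now; the plaintiff offers that and keeps 137.165993.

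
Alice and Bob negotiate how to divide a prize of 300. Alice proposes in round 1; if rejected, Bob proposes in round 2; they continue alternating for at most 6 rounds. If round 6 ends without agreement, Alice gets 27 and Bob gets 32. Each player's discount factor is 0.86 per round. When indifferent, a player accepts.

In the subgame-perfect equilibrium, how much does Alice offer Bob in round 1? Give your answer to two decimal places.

Round 6 (Bob proposes): Alice gets 27 if talks fail, so Bob offers 27 and keeps 273.
Round 5 (Alice proposes): Bob can get 273 next round, worth 0.86 × 273 = 234.78 now; Alice offers that and keeps 65.22.
Round 4 (Bob proposes): Alice can get 65.22 next round, worth 0.86 × 65.22 = 56.0892 now. Bob offers 56.0892 and keeps 300 − 56.0892 = 243.9108.
Round 3 (Alice proposes): Bob can get 243.9108 next round, worth 0.86 × 243.9108 = 209.763288 now. Alice offers 209.763288 and keeps 300 − 209.763288 = 90.236712.
Round 2 (Bob proposes): Alice can get 90.236712 next round, worth 0.86 × 90.236712 = 77.60357232 now. Bob offers 77.60357232 and keeps 300 − 77.60357232 = 222.39642768.
Round 1 (Alice proposes): Bob can get 222.39642768 next round, worth 0.86 × 222.39642768 = 191.2609278048 now, so Alice offers 191.2609278048, keeping 108.7390721952.

191.26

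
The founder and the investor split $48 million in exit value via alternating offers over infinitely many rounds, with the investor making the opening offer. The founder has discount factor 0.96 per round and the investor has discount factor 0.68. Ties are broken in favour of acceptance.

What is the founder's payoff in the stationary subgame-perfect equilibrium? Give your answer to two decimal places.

In a stationary SPE each proposer offers the other exactly their discounted continuation value.
If the investor keeps x when proposing and the founder keeps y when proposing, then x = 48 − 0.96y and y = 48 − 0.68x.
Solving: x = 48(1 − 0.96) / (1 − 0.68·0.96) = 1.92 / 0.3472 ≈ 5.5300.
The founder gets 48 − 5.5300 ≈ 42.4700.

42.47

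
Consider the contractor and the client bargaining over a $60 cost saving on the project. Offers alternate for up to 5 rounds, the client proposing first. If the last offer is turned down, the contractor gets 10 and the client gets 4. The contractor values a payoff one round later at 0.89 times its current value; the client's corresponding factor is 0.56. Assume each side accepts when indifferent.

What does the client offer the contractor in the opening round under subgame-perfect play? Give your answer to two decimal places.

37.69

Round 5 (the client proposes): the contractor gets 10 if talks fail, so the client offers 10 and keeps 50.
Round 4 (the contractor proposes): the client can get 50 next round, worth 0.56 × 50 = 28 now. The contractor offers 28 and keeps 60 − 28 = 32.
Round 3 (the client proposes): the contractor can get 32 next round, worth 0.89 × 32 = 28.48 now; the client offers that and keeps 31.52.
Round 2 (the contractor proposes): the client can get 31.52 next round, worth 0.56 × 31.52 = 17.6512 now; the contractor offers that and keeps 42.3488.
Round 1 (the client proposes): the contractor can get 42.3488 next round, worth 0.89 × 42.3488 = 37.690432 now. The client offers 37.690432 and keeps 60 − 37.690432 = 22.309568.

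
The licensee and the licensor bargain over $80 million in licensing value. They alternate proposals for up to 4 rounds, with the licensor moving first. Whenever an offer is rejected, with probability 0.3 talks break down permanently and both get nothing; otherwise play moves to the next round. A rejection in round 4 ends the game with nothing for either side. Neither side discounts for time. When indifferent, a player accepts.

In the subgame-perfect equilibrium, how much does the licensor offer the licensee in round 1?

44.24

By backward induction:
Round 4 (the licensee proposes): the licensor will accept anything ≥ 0, so the licensee offers 0 and keeps 80.
Round 3 (the licensor proposes): rejecting gives the licensee an expected 0.7 × 80 = 56, so the licensor offers 56, keeping 24.
Round 2 (the licensee proposes): rejecting gives the licensor an expected 0.7 × 24 = 16.8, so the licensee offers 16.8, keeping 63.2.
Round 1 (the licensor proposes): rejecting gives the licensee an expected 0.7 × 63.2 = 44.24; the licensor offers that and keeps 35.76.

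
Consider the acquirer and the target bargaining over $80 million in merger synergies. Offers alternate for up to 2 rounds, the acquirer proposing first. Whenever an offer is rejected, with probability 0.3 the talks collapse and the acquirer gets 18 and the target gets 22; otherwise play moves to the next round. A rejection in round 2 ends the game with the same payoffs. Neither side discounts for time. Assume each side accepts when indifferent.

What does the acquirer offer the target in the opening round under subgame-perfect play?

50

By backward induction:
Round 2 (the target proposes): the acquirer gets 18 if talks fail, so the target offers 18 and keeps 62.
Round 1 (the acquirer proposes): rejecting gives the target an expected 0.7 × 62 + 0.3 × 22 = 50. The acquirer offers 50 and keeps 80 − 50 = 30.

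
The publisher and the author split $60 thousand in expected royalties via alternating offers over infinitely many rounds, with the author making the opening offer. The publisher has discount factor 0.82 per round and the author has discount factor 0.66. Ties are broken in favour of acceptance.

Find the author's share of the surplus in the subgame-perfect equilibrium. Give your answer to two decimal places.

23.54

In a stationary SPE each proposer offers the other exactly their discounted continuation value.
If the author keeps x when proposing and the publisher keeps y when proposing, then x = 60 − 0.82y and y = 60 − 0.66x.
Solving: x = 60(1 − 0.82) / (1 − 0.66·0.82) = 10.8 / 0.4588 ≈ 23.5397.
The publisher gets 60 − 23.5397 ≈ 36.4603.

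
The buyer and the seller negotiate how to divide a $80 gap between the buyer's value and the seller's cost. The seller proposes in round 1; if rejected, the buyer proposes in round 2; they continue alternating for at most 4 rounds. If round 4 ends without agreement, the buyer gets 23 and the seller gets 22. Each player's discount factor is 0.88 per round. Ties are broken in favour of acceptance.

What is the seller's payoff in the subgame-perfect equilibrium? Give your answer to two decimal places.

Solve by backward induction from round 4.
Round 4 (the buyer proposes): the seller gets 22 if talks fail, so the buyer offers 22 and keeps 58.
Round 3 (the seller proposes): the buyer can get 58 next round, worth 0.88 × 58 = 51.04 now. The seller offers 51.04 and keeps 80 − 51.04 = 28.96.
Round 2 (the buyer proposes): the seller can get 28.96 next round, worth 0.88 × 28.96 = 25.4848 now; the buyer offers that and keeps 54.5152.
Round 1 (the seller proposes): the buyer can get 54.5152 next round, worth 0.88 × 54.5152 = 47.973376 now. The seller offers 47.973376 and keeps 80 − 47.973376 = 32.026624.

32.03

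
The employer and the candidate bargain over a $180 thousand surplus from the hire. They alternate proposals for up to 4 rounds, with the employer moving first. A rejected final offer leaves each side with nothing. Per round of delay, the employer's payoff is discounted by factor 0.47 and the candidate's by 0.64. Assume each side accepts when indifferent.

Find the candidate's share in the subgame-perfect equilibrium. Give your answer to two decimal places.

Solve by backward induction from round 4.
Round 4 (the candidate proposes): rejection yields 0 for the employer; the candidate offers 0 and keeps 180.
Round 3 (the employer proposes): the candidate can get 180 next round, worth 0.64 × 180 = 115.2 now, so the employer offers 115.2, keeping 64.8.
Round 2 (the candidate proposes): the employer can get 64.8 next round, worth 0.47 × 64.8 = 30.456 now. The candidate offers 30.456 and keeps 180 − 30.456 = 149.544.
Round 1 (the employer proposes): the candidate can get 149.544 next round, worth 0.64 × 149.544 = 95.70816 now. The employer offers 95.70816 and keeps 180 − 95.70816 = 84.29184.

95.71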